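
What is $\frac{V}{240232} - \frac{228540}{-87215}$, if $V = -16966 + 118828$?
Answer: $\frac{6378651561}{2095183388} \approx 3.0444$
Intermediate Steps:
$V = 101862$
$\frac{V}{240232} - \frac{228540}{-87215} = \frac{101862}{240232} - \frac{228540}{-87215} = 101862 \cdot \frac{1}{240232} - - \frac{45708}{17443} = \frac{50931}{120116} + \frac{45708}{17443} = \frac{6378651561}{2095183388}$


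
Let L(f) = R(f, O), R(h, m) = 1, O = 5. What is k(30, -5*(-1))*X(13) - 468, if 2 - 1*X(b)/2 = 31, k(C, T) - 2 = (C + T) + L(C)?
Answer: -2672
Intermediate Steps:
L(f) = 1
k(C, T) = 3 + C + T (k(C, T) = 2 + ((C + T) + 1) = 2 + (1 + C + T) = 3 + C + T)
X(b) = -58 (X(b) = 4 - 2*31 = 4 - 62 = -58)
k(30, -5*(-1))*X(13) - 468 = (3 + 30 - 5*(-1))*(-58) - 468 = (3 + 30 + 5)*(-58) - 468 = 38*(-58) - 468 = -2204 - 468 = -2672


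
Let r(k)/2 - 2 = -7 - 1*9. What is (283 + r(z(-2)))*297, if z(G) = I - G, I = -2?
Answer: 75735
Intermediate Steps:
z(G) = -2 - G
r(k) = -28 (r(k) = 4 + 2*(-7 - 1*9) = 4 + 2*(-7 - 9) = 4 + 2*(-16) = 4 - 32 = -28)
(283 + r(z(-2)))*297 = (283 - 28)*297 = 255*297 = 75735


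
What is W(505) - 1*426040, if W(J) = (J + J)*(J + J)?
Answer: 594060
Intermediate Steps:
W(J) = 4*J² (W(J) = (2*J)*(2*J) = 4*J²)
W(505) - 1*426040 = 4*505² - 1*426040 = 4*255025 - 426040 = 1020100 - 426040 = 594060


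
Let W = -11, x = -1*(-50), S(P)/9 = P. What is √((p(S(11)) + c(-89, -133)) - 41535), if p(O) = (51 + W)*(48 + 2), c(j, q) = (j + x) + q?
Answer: I*√39707 ≈ 199.27*I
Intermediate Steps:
S(P) = 9*P
x = 50
c(j, q) = 50 + j + q (c(j, q) = (j + 50) + q = (50 + j) + q = 50 + j + q)
p(O) = 2000 (p(O) = (51 - 11)*(48 + 2) = 40*50 = 2000)
√((p(S(11)) + c(-89, -133)) - 41535) = √((2000 + (50 - 89 - 133)) - 41535) = √((2000 - 172) - 41535) = √(1828 - 41535) = √(-39707) = I*√39707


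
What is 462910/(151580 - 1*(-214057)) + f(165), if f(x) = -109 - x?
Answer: -99721628/365637 ≈ -272.73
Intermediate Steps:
462910/(151580 - 1*(-214057)) + f(165) = 462910/(151580 - 1*(-214057)) + (-109 - 1*165) = 462910/(151580 + 214057) + (-109 - 165) = 462910/365637 - 274 = -99721628/365637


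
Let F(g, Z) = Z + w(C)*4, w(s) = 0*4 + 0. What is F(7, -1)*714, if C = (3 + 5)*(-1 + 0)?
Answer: -714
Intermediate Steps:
C = -8 (C = 8*(-1) = -8)
w(s) = 0 (w(s) = 0 + 0 = 0)
F(g, Z) = Z (F(g, Z) = Z + 0*4 = Z + 0 = Z)
F(7, -1)*714 = -1*714 = -714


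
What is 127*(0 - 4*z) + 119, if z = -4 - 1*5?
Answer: 4691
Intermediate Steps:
z = -9 (z = -4 - 5 = -9)
127*(0 - 4*z) + 119 = 127*(0 - 4*(-9)) + 119 = 127*(0 + 36) + 119 = 127*36 + 119 = 4572 + 119 = 4691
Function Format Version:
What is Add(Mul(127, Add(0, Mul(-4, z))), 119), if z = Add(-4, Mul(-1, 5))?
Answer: 4691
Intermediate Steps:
z = -9 (z = Add(-4, -5) = -9)
Add(Mul(127, Add(0, Mul(-4, z))), 119) = Add(Mul(127, Add(0, Mul(-4, -9))), 119) = Add(Mul(127, Add(0, 36)), 119) = Add(Mul(127, 36), 119) = Add(4572, 119) = 4691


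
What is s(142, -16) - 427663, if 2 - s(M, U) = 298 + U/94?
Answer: -20114065/47 ≈ -4.2796e+5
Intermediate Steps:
s(M, U) = -296 - U/94 (s(M, U) = 2 - (298 + U/94) = 2 + (-298 - U/94) = -296 - U/94)
s(142, -16) - 427663 = (-296 - 1/94*(-16)) - 427663 = (-296 + 8/47) - 427663 = -13904/47 - 427663 = -20114065/47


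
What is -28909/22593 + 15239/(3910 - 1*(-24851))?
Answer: -54128558/72199697 ≈ -0.74971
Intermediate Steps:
-28909/22593 + 15239/(3910 - 1*(-24851)) = -28909*1/22593 + 15239/(3910 + 24851) = -28909/22593 + 15239/28761 = -54128558/72199697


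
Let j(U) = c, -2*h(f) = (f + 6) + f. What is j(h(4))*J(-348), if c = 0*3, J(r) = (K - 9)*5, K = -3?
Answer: 0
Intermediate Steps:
h(f) = -3 - f (h(f) = -((f + 6) + f)/2 = -((6 + f) + f)/2 = -(6 + 2*f)/2 = -3 - f)
J(r) = -60 (J(r) = (-3 - 9)*5 = -12*5 = -60)
c = 0
j(U) = 0
j(h(4))*J(-348) = 0*(-60) = 0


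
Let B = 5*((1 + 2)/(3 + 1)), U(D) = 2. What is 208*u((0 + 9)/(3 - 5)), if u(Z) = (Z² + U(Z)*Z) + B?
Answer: 3120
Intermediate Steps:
B = 15/4 (B = 5*(3/4) = 5*(3*(¼)) = 5*(¾) = 15/4 ≈ 3.7500)
u(Z) = 15/4 + Z² + 2*Z (u(Z) = (Z² + 2*Z) + 15/4 = 15/4 + Z² + 2*Z)
208*u((0 + 9)/(3 - 5)) = 208*(15/4 + ((0 + 9)/(3 - 5))² + 2*((0 + 9)/(3 - 5))) = 208*(15/4 + (9/(-2))² + 2*(9/(-2))) = 208*(15/4 + (9*(-½))² + 2*(9*(-½))) = 208*(15/4 + (-9/2)² + 2*(-9/2)) = 208*(15/4 + 81/4 - 9) = 208*15 = 3120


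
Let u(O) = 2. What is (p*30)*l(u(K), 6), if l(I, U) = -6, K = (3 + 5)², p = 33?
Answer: -5940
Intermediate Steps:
K = 64 (K = 8² = 64)
(p*30)*l(u(K), 6) = (33*30)*(-6) = 990*(-6) = -5940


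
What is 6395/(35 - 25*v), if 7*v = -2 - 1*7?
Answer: 8953/94 ≈ 95.245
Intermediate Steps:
v = -9/7 (v = (-2 - 1*7)/7 = (-2 - 7)/7 = (⅐)*(-9) = -9/7 ≈ -1.2857)
6395/(35 - 25*v) = 6395/(35 - 25*(-9/7)) = 6395/(35 + 225/7) = 6395/(470/7) = 6395*(7/470) = 8953/94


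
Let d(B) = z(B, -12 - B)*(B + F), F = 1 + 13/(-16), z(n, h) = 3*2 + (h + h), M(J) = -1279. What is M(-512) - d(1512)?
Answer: 36790363/8 ≈ 4.5988e+6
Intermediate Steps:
z(n, h) = 6 + 2*h
F = 3/16 (F = 1 + 13*(-1/16) = 1 - 13/16 = 3/16 ≈ 0.18750)
d(B) = (-18 - 2*B)*(3/16 + B) (d(B) = (6 + 2*(-12 - B))*(B + 3/16) = (6 + (-24 - 2*B))*(3/16 + B) = (-18 - 2*B)*(3/16 + B))
M(-512) - d(1512) = -1279 - (-1)*(3 + 16*1512)*(9 + 1512)/8 = -1279 - (-1)*(3 + 24192)*1521/8 = -1279 - (-1)*24195*1521/8 = -1279 - 1*(-36800595/8) = -1279 + 36800595/8 = 36790363/8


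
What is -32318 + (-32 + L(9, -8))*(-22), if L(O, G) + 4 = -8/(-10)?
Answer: -157718/5 ≈ -31544.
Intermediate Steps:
L(O, G) = -16/5 (L(O, G) = -4 - 8/(-10) = -4 - 8*(-1/10) = -4 + 4/5 = -16/5)
-32318 + (-32 + L(9, -8))*(-22) = -32318 + (-32 - 16/5)*(-22) = -32318 - 176/5*(-22) = -32318 + 3872/5 = -157718/5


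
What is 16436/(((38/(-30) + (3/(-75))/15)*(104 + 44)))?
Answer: -220125/2516 ≈ -87.490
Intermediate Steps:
16436/(((38/(-30) + (3/(-75))/15)*(104 + 44))) = 16436/(((38*(-1/30) + (3*(-1/75))*(1/15))*148)) = 16436/(((-19/15 - 1/25*1/15)*148)) = 16436/(((-19/15 - 1/375)*148)) = 16436/((-476/375*148)) = 16436/(-70448/375) = 16436*(-375/70448) = -220125/2516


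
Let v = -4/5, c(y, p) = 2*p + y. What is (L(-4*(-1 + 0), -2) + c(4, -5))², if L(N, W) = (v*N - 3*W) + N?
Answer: 16/25 ≈ 0.64000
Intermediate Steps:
c(y, p) = y + 2*p
v = -⅘ (v = -4*⅕ = -⅘ ≈ -0.80000)
L(N, W) = -3*W + N/5 (L(N, W) = (-4*N/5 - 3*W) + N = (-3*W - 4*N/5) + N = -3*W + N/5)
(L(-4*(-1 + 0), -2) + c(4, -5))² = ((-3*(-2) + (-4*(-1 + 0))/5) + (4 + 2*(-5)))² = ((6 + (-4*(-1))/5) + (4 - 10))² = ((6 + (⅕)*4) - 6)² = ((6 + ⅘) - 6)² = (34/5 - 6)² = (⅘)² = 16/25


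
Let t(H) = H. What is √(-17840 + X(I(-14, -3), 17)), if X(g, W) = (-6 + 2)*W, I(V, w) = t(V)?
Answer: 22*I*√37 ≈ 133.82*I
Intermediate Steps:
I(V, w) = V
X(g, W) = -4*W
√(-17840 + X(I(-14, -3), 17)) = √(-17840 - 4*17) = √(-17840 - 68) = √(-17908) = 22*I*√37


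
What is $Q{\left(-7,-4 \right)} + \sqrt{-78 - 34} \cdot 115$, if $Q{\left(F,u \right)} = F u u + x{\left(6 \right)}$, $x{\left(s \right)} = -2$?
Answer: $-114 + 460 i \sqrt{7} \approx -114.0 + 1217.0 i$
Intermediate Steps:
$Q{\left(F,u \right)} = -2 + F u^{2}$ ($Q{\left(F,u \right)} = F u u - 2 = F u^{2} - 2 = -2 + F u^{2}$)
$Q{\left(-7,-4 \right)} + \sqrt{-78 - 34} \cdot 115 = \left(-2 - 7 \left(-4\right)^{2}\right) + \sqrt{-78 - 34} \cdot 115 = \left(-2 - 112\right) + \sqrt{-112} \cdot 115 = \left(-2 - 112\right) + 4 i \sqrt{7} \cdot 115 = -114 + 460 i \sqrt{7}$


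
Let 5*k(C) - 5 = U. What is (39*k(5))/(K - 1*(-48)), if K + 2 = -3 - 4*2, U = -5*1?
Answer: 0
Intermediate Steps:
U = -5
k(C) = 0 (k(C) = 1 + (⅕)*(-5) = 1 - 1 = 0)
K = -13 (K = -2 + (-3 - 4*2) = -2 + (-3 - 8) = -2 - 11 = -13)
(39*k(5))/(K - 1*(-48)) = (39*0)/(-13 - 1*(-48)) = 0/(-13 + 48) = 0/35 = 0*(1/35) = 0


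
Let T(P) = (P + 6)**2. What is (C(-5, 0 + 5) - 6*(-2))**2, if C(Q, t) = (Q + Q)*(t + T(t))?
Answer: 1557504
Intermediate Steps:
T(P) = (6 + P)**2
C(Q, t) = 2*Q*(t + (6 + t)**2) (C(Q, t) = (Q + Q)*(t + (6 + t)**2) = (2*Q)*(t + (6 + t)**2) = 2*Q*(t + (6 + t)**2))
(C(-5, 0 + 5) - 6*(-2))**2 = (2*(-5)*((0 + 5) + (6 + (0 + 5))**2) - 6*(-2))**2 = (2*(-5)*(5 + (6 + 5)**2) + 12)**2 = (2*(-5)*(5 + 11**2) + 12)**2 = (2*(-5)*(5 + 121) + 12)**2 = (2*(-5)*126 + 12)**2 = (-1260 + 12)**2 = (-1248)**2 = 1557504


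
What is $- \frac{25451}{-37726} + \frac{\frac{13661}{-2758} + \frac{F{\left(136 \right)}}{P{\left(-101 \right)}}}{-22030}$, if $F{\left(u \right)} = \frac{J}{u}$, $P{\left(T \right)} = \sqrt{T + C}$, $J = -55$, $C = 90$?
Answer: $\frac{773443033313}{1146092112620} - \frac{i \sqrt{11}}{599216} \approx 0.67485 - 5.5349 \cdot 10^{-6} i$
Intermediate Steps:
$P{\left(T \right)} = \sqrt{90 + T}$ ($P{\left(T \right)} = \sqrt{T + 90} = \sqrt{90 + T}$)
$F{\left(u \right)} = - \frac{55}{u}$
$- \frac{25451}{-37726} + \frac{\frac{13661}{-2758} + \frac{F{\left(136 \right)}}{P{\left(-101 \right)}}}{-22030} = - \frac{25451}{-37726} + \frac{\frac{13661}{-2758} + \frac{\left(-55\right) \frac{1}{136}}{\sqrt{90 - 101}}}{-22030} = \left(-25451\right) \left(- \frac{1}{37726}\right) + \left(13661 \left(- \frac{1}{2758}\right) + \frac{\left(-55\right) \frac{1}{136}}{\sqrt{-11}}\right) \left(- \frac{1}{22030}\right) = \frac{25451}{37726} + \left(- \frac{13661}{2758} - \frac{55}{136 i \sqrt{11}}\right) \left(- \frac{1}{22030}\right) = \frac{25451}{37726} + \left(- \frac{13661}{2758} - \frac{55 \left(- \frac{i \sqrt{11}}{11}\right)}{136}\right) \left(- \frac{1}{22030}\right) = \frac{25451}{37726} + \left(- \frac{13661}{2758} + \frac{5 i \sqrt{11}}{136}\right) \left(- \frac{1}{22030}\right) = \frac{25451}{37726} + \left(\frac{13661}{60758740} - \frac{i \sqrt{11}}{599216}\right) = \frac{773443033313}{1146092112620} - \frac{i \sqrt{11}}{599216}$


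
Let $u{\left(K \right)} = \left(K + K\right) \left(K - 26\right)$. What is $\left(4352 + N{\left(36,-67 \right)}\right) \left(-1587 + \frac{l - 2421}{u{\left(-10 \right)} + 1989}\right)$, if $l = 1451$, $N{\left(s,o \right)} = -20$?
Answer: $- \frac{6209420932}{903} \approx -6.8764 \cdot 10^{6}$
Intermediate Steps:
$u{\left(K \right)} = 2 K \left(-26 + K\right)$
$\left(4352 + N{\left(36,-67 \right)}\right) \left(-1587 + \frac{l - 2421}{u{\left(-10 \right)} + 1989}\right) = \left(4352 - 20\right) \left(-1587 + \frac{1451 - 2421}{2 \left(-10\right) \left(-26 - 10\right) + 1989}\right) = 4332 \left(-1587 - \frac{970}{2 \left(-10\right) \left(-36\right) + 1989}\right) = 4332 \left(-1587 - \frac{970}{720 + 1989}\right) = 4332 \left(-1587 - \frac{970}{2709}\right) = 4332 \left(- \frac{4300153}{2709}\right) = - \frac{6209420932}{903}$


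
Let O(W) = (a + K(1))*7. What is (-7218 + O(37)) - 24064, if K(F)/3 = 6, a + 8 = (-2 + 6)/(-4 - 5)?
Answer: -280936/9 ≈ -31215.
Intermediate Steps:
a = -76/9 (a = -8 + (-2 + 6)/(-4 - 5) = -8 + 4/(-9) = -8 + 4*(-⅑) = -8 - 4/9 = -76/9 ≈ -8.4444)
K(F) = 18 (K(F) = 3*6 = 18)
O(W) = 602/9 (O(W) = (-76/9 + 18)*7 = (86/9)*7 = 602/9)
(-7218 + O(37)) - 24064 = (-7218 + 602/9) - 24064 = -64360/9 - 24064 = -280936/9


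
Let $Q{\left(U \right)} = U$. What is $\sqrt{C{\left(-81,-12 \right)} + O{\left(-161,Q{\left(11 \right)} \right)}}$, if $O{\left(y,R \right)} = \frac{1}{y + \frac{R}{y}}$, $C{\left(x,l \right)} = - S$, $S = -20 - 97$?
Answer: $\frac{\sqrt{19668663489}}{12966} \approx 10.816$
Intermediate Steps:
$S = -117$
$C{\left(x,l \right)} = 117$ ($C{\left(x,l \right)} = \left(-1\right) \left(-117\right) = 117$)
$\sqrt{C{\left(-81,-12 \right)} + O{\left(-161,Q{\left(11 \right)} \right)}} = \sqrt{117 - \frac{161}{11 + \left(-161\right)^{2}}} = \sqrt{117 - \frac{161}{11 + 25921}} = \sqrt{117 - \frac{161}{25932}} = \sqrt{\frac{3033883}{25932}} = \frac{\sqrt{19668663489}}{12966}$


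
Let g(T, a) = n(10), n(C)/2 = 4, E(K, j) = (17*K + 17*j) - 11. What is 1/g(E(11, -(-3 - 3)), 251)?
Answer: 1/8 ≈ 0.12500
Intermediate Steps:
E(K, j) = -11 + 17*K + 17*j
n(C) = 8 (n(C) = 2*4 = 8)
g(T, a) = 8
1/g(E(11, -(-3 - 3)), 251) = 1/8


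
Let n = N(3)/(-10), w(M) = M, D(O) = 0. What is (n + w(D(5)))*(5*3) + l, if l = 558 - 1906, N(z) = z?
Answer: -2705/2 ≈ -1352.5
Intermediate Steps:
n = -3/10 (n = 3/(-10) = 3*(-1/10) = -3/10 ≈ -0.30000)
l = -1348
(n + w(D(5)))*(5*3) + l = (-3/10 + 0)*(5*3) - 1348 = -3/10*15 - 1348 = -9/2 - 1348 = -2705/2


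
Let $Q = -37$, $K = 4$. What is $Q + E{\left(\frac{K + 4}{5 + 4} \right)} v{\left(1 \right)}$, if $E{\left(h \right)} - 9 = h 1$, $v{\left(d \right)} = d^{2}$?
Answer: $- \frac{244}{9} \approx -27.111$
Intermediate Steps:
$E{\left(h \right)} = 9 + h$ ($E{\left(h \right)} = 9 + h 1 = 9 + h$)
$Q + E{\left(\frac{K + 4}{5 + 4} \right)} v{\left(1 \right)} = -37 + \left(9 + \frac{4 + 4}{5 + 4}\right) 1^{2} = -37 + \left(9 + \frac{8}{9}\right) 1 = -37 + \frac{89}{9} \cdot 1 = -37 + \frac{89}{9} = - \frac{244}{9}$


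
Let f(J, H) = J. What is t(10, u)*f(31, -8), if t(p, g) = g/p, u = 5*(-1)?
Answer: -31/2 ≈ -15.500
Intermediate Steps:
u = -5
t(10, u)*f(31, -8) = -5/10*31 = -5*⅒*31 = -½*31 = -31/2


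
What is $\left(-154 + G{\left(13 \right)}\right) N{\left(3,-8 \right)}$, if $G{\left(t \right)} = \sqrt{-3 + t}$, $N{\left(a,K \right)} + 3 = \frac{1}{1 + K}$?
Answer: $484 - \frac{22 \sqrt{10}}{7} \approx 474.06$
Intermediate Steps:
$N{\left(a,K \right)} = -3 + \frac{1}{1 + K}$
$\left(-154 + G{\left(13 \right)}\right) N{\left(3,-8 \right)} = \left(-154 + \sqrt{-3 + 13}\right) \frac{-2 - -24}{1 - 8} = \left(-154 + \sqrt{10}\right) \frac{-2 + 24}{-7} = \left(-154 + \sqrt{10}\right) \left(\left(- \frac{1}{7}\right) 22\right) = \left(-154 + \sqrt{10}\right) \left(- \frac{22}{7}\right) = 484 - \frac{22 \sqrt{10}}{7}$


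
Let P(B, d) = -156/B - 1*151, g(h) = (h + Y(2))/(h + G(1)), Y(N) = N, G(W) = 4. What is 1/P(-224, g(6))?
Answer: -56/8417 ≈ -0.0066532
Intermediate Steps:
g(h) = (2 + h)/(4 + h) (g(h) = (h + 2)/(h + 4) = (2 + h)/(4 + h))
P(B, d) = -151 - 156/B (P(B, d) = -156/B - 151 = -151 - 156/B)
1/P(-224, g(6)) = 1/(-151 - 156/(-224)) = 1/(-151 - 156*(-1/224)) = 1/(-151 + 39/56) = 1/(-8417/56) = -56/8417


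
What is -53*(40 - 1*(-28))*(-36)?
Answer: 129744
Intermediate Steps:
-53*(40 - 1*(-28))*(-36) = -53*(40 + 28)*(-36) = -53*68*(-36) = -3604*(-36) = 129744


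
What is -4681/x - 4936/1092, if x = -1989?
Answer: -30167/13923 ≈ -2.1667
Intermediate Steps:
-4681/x - 4936/1092 = -4681/(-1989) - 4936/1092 = -4681*(-1/1989) - 4936*1/1092 = 4681/1989 - 1234/273 = -30167/13923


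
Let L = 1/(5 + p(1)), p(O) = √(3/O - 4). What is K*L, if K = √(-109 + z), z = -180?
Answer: 17/26 + 85*I/26 ≈ 0.65385 + 3.2692*I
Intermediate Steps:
p(O) = √(-4 + 3/O)
K = 17*I (K = √(-109 - 180) = √(-289) = 17*I ≈ 17.0*I)
L = (5 - I)/26 (L = 1/(5 + √(-4 + 3/1)) = 1/(5 + √(-4 + 3*1)) = 1/(5 + √(-4 + 3)) = 1/(5 + √(-1)) = 1/(5 + I) = (5 - I)/26 ≈ 0.19231 - 0.038462*I)
K*L = (17*I)*(5/26 - I/26) = 17*I*(5/26 - I/26)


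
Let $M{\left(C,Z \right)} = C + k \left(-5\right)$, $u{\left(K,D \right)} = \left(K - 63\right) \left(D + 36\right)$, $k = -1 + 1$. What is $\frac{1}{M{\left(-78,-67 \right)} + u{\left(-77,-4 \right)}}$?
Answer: $- \frac{1}{4558} \approx -0.00021939$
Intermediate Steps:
$k = 0$
$u{\left(K,D \right)} = \left(-63 + K\right) \left(36 + D\right)$
$M{\left(C,Z \right)} = C$ ($M{\left(C,Z \right)} = C + 0 \left(-5\right) = C + 0 = C$)
$\frac{1}{M{\left(-78,-67 \right)} + u{\left(-77,-4 \right)}} = \frac{1}{-78 - 4480} = \frac{1}{-4558} = - \frac{1}{4558}$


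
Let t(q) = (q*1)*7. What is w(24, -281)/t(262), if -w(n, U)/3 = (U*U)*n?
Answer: -2842596/917 ≈ -3099.9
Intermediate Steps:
w(n, U) = -3*n*U² (w(n, U) = -3*U*U*n = -3*U²*n = -3*n*U²)
t(q) = 7*q (t(q) = q*7 = 7*q)
w(24, -281)/t(262) = (-3*24*(-281)²)/((7*262)) = -3*24*78961/1834 = -5685192*1/1834 = -2842596/917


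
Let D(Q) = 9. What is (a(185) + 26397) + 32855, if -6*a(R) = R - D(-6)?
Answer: 177668/3 ≈ 59223.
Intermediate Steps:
a(R) = 3/2 - R/6 (a(R) = -(R - 1*9)/6 = -(R - 9)/6 = -(-9 + R)/6 = 3/2 - R/6)
(a(185) + 26397) + 32855 = ((3/2 - ⅙*185) + 26397) + 32855 = ((3/2 - 185/6) + 26397) + 32855 = (-88/3 + 26397) + 32855 = 79103/3 + 32855 = 177668/3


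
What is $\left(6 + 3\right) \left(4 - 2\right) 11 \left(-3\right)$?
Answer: $-594$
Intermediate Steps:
$\left(6 + 3\right) \left(4 - 2\right) 11 \left(-3\right) = 9 \cdot 2 \cdot 11 \left(-3\right) = 18 \cdot 11 \left(-3\right) = 198 \left(-3\right) = -594$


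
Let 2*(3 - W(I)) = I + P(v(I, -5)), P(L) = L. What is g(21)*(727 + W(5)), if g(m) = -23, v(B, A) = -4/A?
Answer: -167233/10 ≈ -16723.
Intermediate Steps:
W(I) = 13/5 - I/2 (W(I) = 3 - (I - 4/(-5))/2 = 3 - (I - 4*(-1/5))/2 = 3 - (I + 4/5)/2 = 3 - (4/5 + I)/2 = 3 + (-2/5 - I/2) = 13/5 - I/2)
g(21)*(727 + W(5)) = -23*(727 + (13/5 - 1/2*5)) = -23*(727 + (13/5 - 5/2)) = -23*(727 + 1/10) = -23*7271/10 = -167233/10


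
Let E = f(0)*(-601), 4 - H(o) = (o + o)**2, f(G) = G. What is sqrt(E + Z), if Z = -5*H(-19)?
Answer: 60*sqrt(2) ≈ 84.853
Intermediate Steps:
H(o) = 4 - 4*o**2 (H(o) = 4 - (o + o)**2 = 4 - (2*o)**2 = 4 - 4*o**2)
E = 0 (E = 0*(-601) = 0)
Z = 7200 (Z = -5*(4 - 4*(-19)**2) = -5*(4 - 4*361) = -5*(4 - 1444) = -5*(-1440) = 7200)
sqrt(E + Z) = sqrt(0 + 7200) = sqrt(7200) = 60*sqrt(2)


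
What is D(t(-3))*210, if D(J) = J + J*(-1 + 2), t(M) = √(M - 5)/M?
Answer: -280*I*√2 ≈ -395.98*I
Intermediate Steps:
t(M) = √(-5 + M)/M
D(J) = 2*J (D(J) = J + J*1 = J + J = 2*J)
D(t(-3))*210 = (2*(√(-5 - 3)/(-3)))*210 = (2*(-2*I*√2/3))*210 = -4*I*√2/3*210 = -280*I*√2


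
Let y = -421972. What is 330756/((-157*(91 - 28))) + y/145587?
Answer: -1938055512/53333371 ≈ -36.339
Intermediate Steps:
330756/((-157*(91 - 28))) + y/145587 = 330756/((-157*(91 - 28))) - 421972/145587 = 330756/((-157*63)) - 421972*1/145587 = 330756/(-9891) - 421972/145587 = 330756*(-1/9891) - 421972/145587 = -110252/3297 - 421972/145587 = -1938055512/53333371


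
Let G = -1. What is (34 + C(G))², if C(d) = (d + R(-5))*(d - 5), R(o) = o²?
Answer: 12100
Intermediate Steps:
C(d) = (-5 + d)*(25 + d) (C(d) = (d + (-5)²)*(d - 5) = (d + 25)*(-5 + d) = (25 + d)*(-5 + d) = (-5 + d)*(25 + d))
(34 + C(G))² = (34 + (-125 + (-1)² + 20*(-1)))² = (34 + (-125 + 1 - 20))² = (34 - 144)² = (-110)² = 12100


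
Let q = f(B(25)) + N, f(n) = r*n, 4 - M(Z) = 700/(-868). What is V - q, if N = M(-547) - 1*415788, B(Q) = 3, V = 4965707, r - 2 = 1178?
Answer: 166716456/31 ≈ 5.3780e+6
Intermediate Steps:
r = 1180 (r = 2 + 1178 = 1180)
M(Z) = 149/31 (M(Z) = 4 - 700/(-868) = 4 - 700*(-1)/868 = 4 - 1*(-25/31) = 4 + 25/31 = 149/31)
f(n) = 1180*n
N = -12889279/31 (N = 149/31 - 1*415788 = 149/31 - 415788 = -12889279/31 ≈ -4.1578e+5)
q = -12779539/31 (q = 1180*3 - 12889279/31 = 3540 - 12889279/31 = -12779539/31 ≈ -4.1224e+5)
V - q = 4965707 - 1*(-12779539/31) = 4965707 + 12779539/31 = 166716456/31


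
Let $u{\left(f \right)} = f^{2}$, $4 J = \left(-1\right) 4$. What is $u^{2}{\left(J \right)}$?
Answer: $1$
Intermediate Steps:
$J = -1$ ($J = \frac{\left(-1\right) 4}{4} = \frac{1}{4} \left(-4\right) = -1$)
$u^{2}{\left(J \right)} = \left(\left(-1\right)^{2}\right)^{2} = 1^{2} = 1$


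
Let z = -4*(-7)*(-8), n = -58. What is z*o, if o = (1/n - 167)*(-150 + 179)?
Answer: 1084944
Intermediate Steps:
z = -224 (z = 28*(-8) = -224)
o = -9687/2 (o = (1/(-58) - 167)*(-150 + 179) = (-1/58 - 167)*29 = -9687/58*29 = -9687/2 ≈ -4843.5)
z*o = -224*(-9687/2) = 1084944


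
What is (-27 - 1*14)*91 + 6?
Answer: -3725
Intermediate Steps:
(-27 - 1*14)*91 + 6 = (-27 - 14)*91 + 6 = -41*91 + 6 = -3731 + 6 = -3725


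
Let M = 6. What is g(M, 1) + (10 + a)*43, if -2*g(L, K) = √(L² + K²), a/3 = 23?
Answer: 3397 - √37/2 ≈ 3394.0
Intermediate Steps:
a = 69 (a = 3*23 = 69)
g(L, K) = -√(K² + L²)/2 (g(L, K) = -√(L² + K²)/2 = -√(K² + L²)/2)
g(M, 1) + (10 + a)*43 = -√(1² + 6²)/2 + (10 + 69)*43 = -√(1 + 36)/2 + 79*43 = -√37/2 + 3397 = 3397 - √37/2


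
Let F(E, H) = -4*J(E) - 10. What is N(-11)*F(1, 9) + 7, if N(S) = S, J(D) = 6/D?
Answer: 381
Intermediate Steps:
F(E, H) = -10 - 24/E (F(E, H) = -24/E - 10 = -10 - 24/E)
N(-11)*F(1, 9) + 7 = -11*(-10 - 24/1) + 7 = -11*(-10 - 24*1) + 7 = -11*(-10 - 24) + 7 = -11*(-34) + 7 = 374 + 7 = 381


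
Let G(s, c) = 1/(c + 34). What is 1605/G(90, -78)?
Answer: -70620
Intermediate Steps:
G(s, c) = 1/(34 + c)
1605/G(90, -78) = 1605/(1/(34 - 78)) = 1605/(1/(-44)) = 1605/(-1/44) = 1605*(-44) = -70620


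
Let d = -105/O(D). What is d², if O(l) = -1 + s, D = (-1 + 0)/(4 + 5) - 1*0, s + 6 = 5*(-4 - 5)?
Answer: 11025/2704 ≈ 4.0773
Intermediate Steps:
s = -51 (s = -6 + 5*(-4 - 5) = -6 + 5*(-9) = -6 - 45 = -51)
D = -⅑ (D = -1/9 + 0 = -1*⅑ + 0 = -⅑ + 0 = -⅑ ≈ -0.11111)
O(l) = -52 (O(l) = -1 - 51 = -52)
d = 105/52 (d = -105/(-52) = -105*(-1/52) = 105/52 ≈ 2.0192)
d² = (105/52)² = 11025/2704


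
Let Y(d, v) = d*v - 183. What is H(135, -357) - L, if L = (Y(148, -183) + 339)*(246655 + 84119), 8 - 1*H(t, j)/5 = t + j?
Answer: 8907083422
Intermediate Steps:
Y(d, v) = -183 + d*v
H(t, j) = 40 - 5*j - 5*t (H(t, j) = 40 - 5*(t + j) = 40 - 5*(j + t) = 40 + (-5*j - 5*t) = 40 - 5*j - 5*t)
L = -8907082272 (L = ((-183 + 148*(-183)) + 339)*(246655 + 84119) = ((-183 - 27084) + 339)*330774 = (-27267 + 339)*330774 = -26928*330774 = -8907082272)
H(135, -357) - L = (40 - 5*(-357) - 5*135) - 1*(-8907082272) = (40 + 1785 - 675) + 8907082272 = 1150 + 8907082272 = 8907083422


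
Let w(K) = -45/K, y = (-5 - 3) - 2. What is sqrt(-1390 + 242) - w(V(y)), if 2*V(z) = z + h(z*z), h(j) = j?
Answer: 1 + 2*I*sqrt(287) ≈ 1.0 + 33.882*I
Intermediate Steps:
y = -10 (y = -8 - 2 = -10)
V(z) = z/2 + z**2/2 (V(z) = (z + z*z)/2 = (z + z**2)/2 = z/2 + z**2/2)
sqrt(-1390 + 242) - w(V(y)) = sqrt(-1390 + 242) - (-45)/((1/2)*(-10)*(1 - 10)) = sqrt(-1148) - (-45)/((1/2)*(-10)*(-9)) = 2*I*sqrt(287) - (-45)/45 = 2*I*sqrt(287) - 1*(-1) = 2*I*sqrt(287) + 1 = 1 + 2*I*sqrt(287)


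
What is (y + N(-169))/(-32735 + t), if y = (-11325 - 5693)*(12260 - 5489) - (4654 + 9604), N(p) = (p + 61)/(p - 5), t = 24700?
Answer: 3342050926/233015 ≈ 14343.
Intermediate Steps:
N(p) = (61 + p)/(-5 + p)
y = -115243136 (y = -17018*6771 - 1*14258 = -115228878 - 14258 = -115243136)
(y + N(-169))/(-32735 + t) = (-115243136 + (61 - 169)/(-5 - 169))/(-32735 + 24700) = (-115243136 - 108/(-174))/(-8035) = (-115243136 - 1/174*(-108))*(-1/8035) = (-115243136 + 18/29)*(-1/8035) = -3342050926/29*(-1/8035) = 3342050926/233015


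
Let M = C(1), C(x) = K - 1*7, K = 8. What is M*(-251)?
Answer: -251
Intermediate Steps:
C(x) = 1 (C(x) = 8 - 1*7 = 8 - 7 = 1)
M = 1
M*(-251) = 1*(-251) = -251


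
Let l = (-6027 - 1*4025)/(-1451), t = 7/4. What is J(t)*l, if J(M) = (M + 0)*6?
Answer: 105546/1451 ≈ 72.740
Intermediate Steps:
t = 7/4 (t = 7*(¼) = 7/4 ≈ 1.7500)
l = 10052/1451 (l = (-6027 - 4025)*(-1/1451) = -10052*(-1/1451) = 10052/1451 ≈ 6.9276)
J(M) = 6*M (J(M) = M*6 = 6*M)
J(t)*l = (6*(7/4))*(10052/1451) = (21/2)*(10052/1451) = 105546/1451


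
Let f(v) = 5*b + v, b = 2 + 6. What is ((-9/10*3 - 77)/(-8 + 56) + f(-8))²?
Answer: 212080969/230400 ≈ 920.49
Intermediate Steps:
b = 8
f(v) = 40 + v (f(v) = 5*8 + v = 40 + v)
((-9/10*3 - 77)/(-8 + 56) + f(-8))² = ((-9/10*3 - 77)/(-8 + 56) + (40 - 8))² = ((-9*⅒*3 - 77)/48 + 32)² = ((-9/10*3 - 77)*(1/48) + 32)² = ((-27/10 - 77)*(1/48) + 32)² = (-797/10*1/48 + 32)² = (-797/480 + 32)² = (14563/480)² = 212080969/230400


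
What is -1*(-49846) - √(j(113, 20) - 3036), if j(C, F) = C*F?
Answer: 49846 - 2*I*√194 ≈ 49846.0 - 27.857*I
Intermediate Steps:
-1*(-49846) - √(j(113, 20) - 3036) = -1*(-49846) - √(113*20 - 3036) = 49846 - √(2260 - 3036) = 49846 - √(-776) = 49846 - 2*I*√194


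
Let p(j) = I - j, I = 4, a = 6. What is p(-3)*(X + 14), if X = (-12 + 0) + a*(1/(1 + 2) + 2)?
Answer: 112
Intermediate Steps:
X = 2 (X = (-12 + 0) + 6*(1/(1 + 2) + 2) = -12 + 6*(1/3 + 2) = -12 + 6*(7/3) = -12 + 14 = 2)
p(j) = 4 - j
p(-3)*(X + 14) = (4 - 1*(-3))*(2 + 14) = (4 + 3)*16 = 7*16 = 112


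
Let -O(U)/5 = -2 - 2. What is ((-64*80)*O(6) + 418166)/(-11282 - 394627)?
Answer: -315766/405909 ≈ -0.77792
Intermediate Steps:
O(U) = 20 (O(U) = -5*(-2 - 2) = -5*(-4) = 20)
((-64*80)*O(6) + 418166)/(-11282 - 394627) = (-64*80*20 + 418166)/(-11282 - 394627) = (-5120*20 + 418166)/(-405909) = (-102400 + 418166)*(-1/405909) = 315766*(-1/405909) = -315766/405909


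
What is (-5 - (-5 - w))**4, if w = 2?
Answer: 16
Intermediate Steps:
(-5 - (-5 - w))**4 = (-5 - (-5 - 1*2))**4 = (-5 - (-5 - 2))**4 = (-5 - 1*(-7))**4 = (-5 + 7)**4 = 2**4 = 16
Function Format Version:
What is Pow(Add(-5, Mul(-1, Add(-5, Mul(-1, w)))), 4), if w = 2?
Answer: 16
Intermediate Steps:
Pow(Add(-5, Mul(-1, Add(-5, Mul(-1, w)))), 4) = Pow(Add(-5, Mul(-1, Add(-5, Mul(-1, 2)))), 4) = Pow(Add(-5, Mul(-1, Add(-5, -2))), 4) = Pow(Add(-5, Mul(-1, -7)), 4) = Pow(Add(-5, 7), 4) = Pow(2, 4) = 16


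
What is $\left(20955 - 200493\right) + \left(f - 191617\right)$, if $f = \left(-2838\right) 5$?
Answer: $-385345$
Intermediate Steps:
$f = -14190$
$\left(20955 - 200493\right) + \left(f - 191617\right) = \left(20955 - 200493\right) - 205807 = -179538 - 205807 = -385345$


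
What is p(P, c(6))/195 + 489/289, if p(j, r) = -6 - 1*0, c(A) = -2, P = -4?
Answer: 31207/18785 ≈ 1.6613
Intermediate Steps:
p(j, r) = -6 (p(j, r) = -6 + 0 = -6)
p(P, c(6))/195 + 489/289 = -6/195 + 489/289 = -6*1/195 + 489*(1/289) = -2/65 + 489/289 = 31207/18785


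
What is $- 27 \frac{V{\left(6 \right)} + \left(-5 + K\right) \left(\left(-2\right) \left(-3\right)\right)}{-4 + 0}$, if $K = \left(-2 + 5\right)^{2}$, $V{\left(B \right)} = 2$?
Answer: $\frac{351}{2} \approx 175.5$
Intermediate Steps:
$K = 9$ ($K = 3^{2} = 9$)
$- 27 \frac{V{\left(6 \right)} + \left(-5 + K\right) \left(\left(-2\right) \left(-3\right)\right)}{-4 + 0} = - 27 \frac{2 + \left(-5 + 9\right) \left(\left(-2\right) \left(-3\right)\right)}{-4 + 0} = - 27 \frac{2 + 4 \cdot 6}{-4} = - 27 \left(- \frac{2 + 24}{4}\right) = - 27 \left(\left(- \frac{1}{4}\right) 26\right) = \left(-27\right) \left(- \frac{13}{2}\right) = \frac{351}{2}$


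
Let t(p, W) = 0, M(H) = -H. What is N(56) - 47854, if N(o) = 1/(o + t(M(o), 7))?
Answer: -2679823/56 ≈ -47854.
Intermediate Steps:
N(o) = 1/o (N(o) = 1/(o + 0) = 1/o)
N(56) - 47854 = 1/56 - 47854 = -2679823/56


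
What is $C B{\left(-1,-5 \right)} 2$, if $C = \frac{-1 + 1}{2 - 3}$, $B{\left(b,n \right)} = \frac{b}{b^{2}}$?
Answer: $0$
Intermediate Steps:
$B{\left(b,n \right)} = \frac{1}{b}$ ($B{\left(b,n \right)} = \frac{b}{b^{2}} = \frac{1}{b}$)
$C = 0$ ($C = \frac{0}{-1} = 0 \left(-1\right) = 0$)
$C B{\left(-1,-5 \right)} 2 = \frac{0}{-1} \cdot 2 = 0 \left(-1\right) 2 = 0 \cdot 2 = 0$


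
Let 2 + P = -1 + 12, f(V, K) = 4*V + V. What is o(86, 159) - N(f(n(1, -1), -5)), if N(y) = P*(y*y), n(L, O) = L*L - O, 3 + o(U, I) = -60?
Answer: -963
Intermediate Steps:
o(U, I) = -63 (o(U, I) = -3 - 60 = -63)
n(L, O) = L² - O
f(V, K) = 5*V
P = 9 (P = -2 + (-1 + 12) = -2 + 11 = 9)
N(y) = 9*y² (N(y) = 9*(y*y) = 9*y²)
o(86, 159) - N(f(n(1, -1), -5)) = -63 - 9*(5*(1² - 1*(-1)))² = -63 - 9*(5*(1 + 1))² = -63 - 9*(5*2)² = -63 - 9*10² = -63 - 9*100 = -63 - 1*900 = -63 - 900 = -963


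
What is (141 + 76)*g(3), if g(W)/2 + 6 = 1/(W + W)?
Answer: -7595/3 ≈ -2531.7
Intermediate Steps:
g(W) = -12 + 1/W (g(W) = -12 + 2/(W + W) = -12 + 2/((2*W)) = -12 + 2*(1/(2*W)) = -12 + 1/W)
(141 + 76)*g(3) = (141 + 76)*(-12 + 1/3) = 217*(-12 + 1/3) = 217*(-35/3) = -7595/3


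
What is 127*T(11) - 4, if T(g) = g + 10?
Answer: 2663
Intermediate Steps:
T(g) = 10 + g
127*T(11) - 4 = 127*(10 + 11) - 4 = 127*21 - 4 = 2667 - 4 = 2663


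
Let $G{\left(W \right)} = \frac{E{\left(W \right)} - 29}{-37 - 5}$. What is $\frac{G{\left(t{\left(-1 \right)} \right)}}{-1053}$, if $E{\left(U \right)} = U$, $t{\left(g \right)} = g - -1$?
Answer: $- \frac{29}{44226} \approx -0.00065572$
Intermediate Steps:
$t{\left(g \right)} = 1 + g$ ($t{\left(g \right)} = g + 1 = 1 + g$)
$G{\left(W \right)} = \frac{29}{42} - \frac{W}{42}$ ($G{\left(W \right)} = \frac{W - 29}{-37 - 5} = \frac{-29 + W}{-42} = \left(-29 + W\right) \left(- \frac{1}{42}\right) = \frac{29}{42} - \frac{W}{42}$)
$\frac{G{\left(t{\left(-1 \right)} \right)}}{-1053} = \frac{\frac{29}{42} - \frac{1 - 1}{42}}{-1053} = \left(\frac{29}{42} - 0\right) \left(- \frac{1}{1053}\right) = \left(\frac{29}{42} + 0\right) \left(- \frac{1}{1053}\right) = \frac{29}{42} \left(- \frac{1}{1053}\right) = - \frac{29}{44226}$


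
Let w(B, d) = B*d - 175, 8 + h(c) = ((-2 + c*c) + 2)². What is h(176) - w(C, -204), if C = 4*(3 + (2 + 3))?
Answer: 959519271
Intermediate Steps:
C = 32 (C = 4*(3 + 5) = 4*8 = 32)
h(c) = -8 + c⁴ (h(c) = -8 + ((-2 + c*c) + 2)² = -8 + ((-2 + c²) + 2)² = -8 + (c²)² = -8 + c⁴)
w(B, d) = -175 + B*d
h(176) - w(C, -204) = (-8 + 176⁴) - (-175 + 32*(-204)) = (-8 + 959512576) - (-175 - 6528) = 959512568 - 1*(-6703) = 959512568 + 6703 = 959519271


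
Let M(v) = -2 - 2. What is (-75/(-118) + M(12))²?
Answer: 157609/13924 ≈ 11.319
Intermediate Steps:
M(v) = -4
(-75/(-118) + M(12))² = (-75/(-118) - 4)² = (-75*(-1/118) - 4)² = (75/118 - 4)² = (-397/118)² = 157609/13924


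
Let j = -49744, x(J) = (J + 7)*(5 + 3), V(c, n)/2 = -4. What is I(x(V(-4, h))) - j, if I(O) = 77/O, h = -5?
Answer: 397875/8 ≈ 49734.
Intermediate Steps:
V(c, n) = -8 (V(c, n) = 2*(-4) = -8)
x(J) = 56 + 8*J (x(J) = (7 + J)*8 = 56 + 8*J)
I(x(V(-4, h))) - j = 77/(56 + 8*(-8)) - 1*(-49744) = 77/(56 - 64) + 49744 = 77/(-8) + 49744 = 77*(-⅛) + 49744 = -77/8 + 49744 = 397875/8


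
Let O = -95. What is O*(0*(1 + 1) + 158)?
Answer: -15010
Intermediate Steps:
O*(0*(1 + 1) + 158) = -95*(0*(1 + 1) + 158) = -95*(0*2 + 158) = -95*(0 + 158) = -95*158 = -15010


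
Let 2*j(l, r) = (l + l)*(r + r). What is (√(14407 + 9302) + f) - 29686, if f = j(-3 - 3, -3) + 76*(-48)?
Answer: -33298 + √23709 ≈ -33144.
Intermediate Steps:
j(l, r) = 2*l*r (j(l, r) = ((l + l)*(r + r))/2 = ((2*l)*(2*r))/2 = (4*l*r)/2 = 2*l*r)
f = -3612 (f = 2*(-3 - 3)*(-3) + 76*(-48) = 2*(-6)*(-3) - 3648 = 36 - 3648 = -3612)
(√(14407 + 9302) + f) - 29686 = (√(14407 + 9302) - 3612) - 29686 = (√23709 - 3612) - 29686 = (-3612 + √23709) - 29686 = -33298 + √23709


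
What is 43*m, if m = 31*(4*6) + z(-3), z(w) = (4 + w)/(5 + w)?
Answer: 64027/2 ≈ 32014.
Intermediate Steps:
z(w) = (4 + w)/(5 + w)
m = 1489/2 (m = 31*(4*6) + (4 - 3)/(5 - 3) = 31*24 + 1/2 = 744 + (½)*1 = 744 + ½ = 1489/2 ≈ 744.50)
43*m = 43*(1489/2) = 64027/2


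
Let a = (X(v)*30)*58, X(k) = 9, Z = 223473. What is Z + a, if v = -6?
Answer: 239133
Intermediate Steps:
a = 15660 (a = (9*30)*58 = 270*58 = 15660)
Z + a = 223473 + 15660 = 239133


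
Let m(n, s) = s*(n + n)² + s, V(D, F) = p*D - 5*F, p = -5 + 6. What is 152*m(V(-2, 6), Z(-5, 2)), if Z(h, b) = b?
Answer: 1245488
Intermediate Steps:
p = 1
V(D, F) = D - 5*F (V(D, F) = 1*D - 5*F = D - 5*F)
m(n, s) = s + 4*s*n² (m(n, s) = s*(2*n)² + s = s*(4*n²) + s = 4*s*n² + s = s + 4*s*n²)
152*m(V(-2, 6), Z(-5, 2)) = 152*(2*(1 + 4*(-2 - 5*6)²)) = 152*(2*(1 + 4*(-2 - 30)²)) = 152*(2*(1 + 4*(-32)²)) = 152*(2*(1 + 4*1024)) = 152*(2*(1 + 4096)) = 152*(2*4097) = 152*8194 = 1245488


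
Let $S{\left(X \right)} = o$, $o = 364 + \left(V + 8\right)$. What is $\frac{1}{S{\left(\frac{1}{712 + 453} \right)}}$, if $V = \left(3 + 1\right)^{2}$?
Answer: $\frac{1}{388} \approx 0.0025773$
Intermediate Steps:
$V = 16$ ($V = 4^{2} = 16$)
$o = 388$ ($o = 364 + \left(16 + 8\right) = 364 + 24 = 388$)
$S{\left(X \right)} = 388$
$\frac{1}{S{\left(\frac{1}{712 + 453} \right)}} = \frac{1}{388}$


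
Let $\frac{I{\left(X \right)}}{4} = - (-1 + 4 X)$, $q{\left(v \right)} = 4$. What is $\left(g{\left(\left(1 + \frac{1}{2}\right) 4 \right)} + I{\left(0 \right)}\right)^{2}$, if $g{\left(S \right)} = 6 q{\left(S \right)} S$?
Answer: $21904$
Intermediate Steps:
$I{\left(X \right)} = 4 - 16 X$ ($I{\left(X \right)} = 4 \left(- (-1 + 4 X)\right) = 4 \left(1 - 4 X\right) = 4 - 16 X$)
$g{\left(S \right)} = 24 S$ ($g{\left(S \right)} = 6 \cdot 4 S = 24 S$)
$\left(g{\left(\left(1 + \frac{1}{2}\right) 4 \right)} + I{\left(0 \right)}\right)^{2} = \left(24 \left(1 + \frac{1}{2}\right) 4 + \left(4 - 0\right)\right)^{2} = \left(24 \left(1 + \frac{1}{2}\right) 4 + \left(4 + 0\right)\right)^{2} = \left(24 \cdot \frac{3}{2} \cdot 4 + 4\right)^{2} = \left(24 \cdot 6 + 4\right)^{2} = \left(144 + 4\right)^{2} = 148^{2} = 21904$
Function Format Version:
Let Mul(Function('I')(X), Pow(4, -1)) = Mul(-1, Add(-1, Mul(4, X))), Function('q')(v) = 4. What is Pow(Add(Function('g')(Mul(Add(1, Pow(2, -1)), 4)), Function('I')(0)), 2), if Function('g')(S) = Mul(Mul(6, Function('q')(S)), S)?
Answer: 21904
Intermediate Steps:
Function('I')(X) = Add(4, Mul(-16, X)) (Function('I')(X) = Mul(4, Mul(-1, Add(-1, Mul(4, X)))) = Mul(4, Add(1, Mul(-4, X))) = Add(4, Mul(-16, X)))
Function('g')(S) = Mul(24, S) (Function('g')(S) = Mul(Mul(6, 4), S) = Mul(24, S))
Pow(Add(Function('g')(Mul(Add(1, Pow(2, -1)), 4)), Function('I')(0)), 2) = Pow(Add(Mul(24, Mul(Add(1, Pow(2, -1)), 4)), Add(4, Mul(-16, 0))), 2) = Pow(Add(Mul(24, Mul(Add(1, Rational(1, 2)), 4)), Add(4, 0)), 2) = Pow(Add(Mul(24, Mul(Rational(3, 2), 4)), 4), 2) = Pow(Add(Mul(24, 6), 4), 2) = Pow(Add(144, 4), 2) = Pow(148, 2) = 21904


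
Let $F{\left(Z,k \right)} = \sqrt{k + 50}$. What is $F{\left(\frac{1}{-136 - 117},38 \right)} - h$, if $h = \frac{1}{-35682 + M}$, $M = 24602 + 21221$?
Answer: $- \frac{1}{10141} + 2 \sqrt{22} \approx 9.3807$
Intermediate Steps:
$M = 45823$
$F{\left(Z,k \right)} = \sqrt{50 + k}$
$h = \frac{1}{10141}$ ($h = \frac{1}{-35682 + 45823} = \frac{1}{10141} \approx 9.861 \cdot 10^{-5}$)
$F{\left(\frac{1}{-136 - 117},38 \right)} - h = \sqrt{50 + 38} - \frac{1}{10141} = \sqrt{88} - \frac{1}{10141} = 2 \sqrt{22} - \frac{1}{10141} = - \frac{1}{10141} + 2 \sqrt{22}$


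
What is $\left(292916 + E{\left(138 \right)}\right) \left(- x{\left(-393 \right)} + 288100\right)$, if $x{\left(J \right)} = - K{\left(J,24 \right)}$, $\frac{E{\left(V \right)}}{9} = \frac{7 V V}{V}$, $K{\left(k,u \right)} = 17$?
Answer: $86898968370$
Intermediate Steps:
$E{\left(V \right)} = 63 V$ ($E{\left(V \right)} = 9 \frac{7 V V}{V} = 9 \frac{7 V^{2}}{V} = 9 \cdot 7 V = 63 V$)
$x{\left(J \right)} = -17$ ($x{\left(J \right)} = \left(-1\right) 17 = -17$)
$\left(292916 + E{\left(138 \right)}\right) \left(- x{\left(-393 \right)} + 288100\right) = \left(292916 + 63 \cdot 138\right) \left(\left(-1\right) \left(-17\right) + 288100\right) = \left(292916 + 8694\right) \left(17 + 288100\right) = 301610 \cdot 288117 = 86898968370$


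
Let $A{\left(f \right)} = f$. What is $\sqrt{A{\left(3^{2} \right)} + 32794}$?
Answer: $\sqrt{32803} \approx 181.12$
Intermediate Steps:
$\sqrt{A{\left(3^{2} \right)} + 32794} = \sqrt{3^{2} + 32794} = \sqrt{9 + 32794} = \sqrt{32803}$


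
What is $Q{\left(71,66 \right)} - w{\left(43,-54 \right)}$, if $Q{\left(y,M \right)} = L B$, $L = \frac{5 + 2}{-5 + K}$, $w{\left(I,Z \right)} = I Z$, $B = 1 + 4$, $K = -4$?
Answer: $\frac{20863}{9} \approx 2318.1$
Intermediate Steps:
$B = 5$
$L = - \frac{7}{9}$ ($L = \frac{5 + 2}{-5 - 4} = \frac{7}{-9} = 7 \left(- \frac{1}{9}\right) = - \frac{7}{9} \approx -0.77778$)
$Q{\left(y,M \right)} = - \frac{35}{9}$ ($Q{\left(y,M \right)} = \left(- \frac{7}{9}\right) 5 = - \frac{35}{9}$)
$Q{\left(71,66 \right)} - w{\left(43,-54 \right)} = - \frac{35}{9} - 43 \left(-54\right) = - \frac{35}{9} - -2322 = - \frac{35}{9} + 2322 = \frac{20863}{9}$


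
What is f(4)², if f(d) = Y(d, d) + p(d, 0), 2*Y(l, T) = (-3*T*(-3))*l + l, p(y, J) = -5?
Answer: 4761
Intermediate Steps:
Y(l, T) = l/2 + 9*T*l/2 (Y(l, T) = ((-3*T*(-3))*l + l)/2 = ((9*T)*l + l)/2 = (9*T*l + l)/2 = (l + 9*T*l)/2 = l/2 + 9*T*l/2)
f(d) = -5 + d*(1 + 9*d)/2 (f(d) = d*(1 + 9*d)/2 - 5 = -5 + d*(1 + 9*d)/2)
f(4)² = (-5 + (½)*4*(1 + 9*4))² = (-5 + (½)*4*(1 + 36))² = (-5 + (½)*4*37)² = (-5 + 74)² = 69² = 4761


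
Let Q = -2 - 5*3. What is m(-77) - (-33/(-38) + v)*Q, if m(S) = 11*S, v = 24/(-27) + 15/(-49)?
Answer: -14287067/16758 ≈ -852.55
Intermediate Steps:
v = -527/441 (v = 24*(-1/27) + 15*(-1/49) = -8/9 - 15/49 = -527/441 ≈ -1.1950)
Q = -17 (Q = -2 - 15 = -17)
m(-77) - (-33/(-38) + v)*Q = 11*(-77) - (-33/(-38) - 527/441)*(-17) = -847 - (-33*(-1/38) - 527/441)*(-17) = -847 - (33/38 - 527/441)*(-17) = -847 - (-5473)*(-17)/16758 = -847 - 1*93041/16758 = -847 - 93041/16758 = -14287067/16758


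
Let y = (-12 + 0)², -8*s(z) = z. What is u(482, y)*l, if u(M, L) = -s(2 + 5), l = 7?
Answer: 49/8 ≈ 6.1250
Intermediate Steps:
s(z) = -z/8
y = 144 (y = (-12)² = 144)
u(M, L) = 7/8 (u(M, L) = -(-1)*(2 + 5)/8 = -(-1)*7/8 = -1*(-7/8) = 7/8)
u(482, y)*l = (7/8)*7 = 49/8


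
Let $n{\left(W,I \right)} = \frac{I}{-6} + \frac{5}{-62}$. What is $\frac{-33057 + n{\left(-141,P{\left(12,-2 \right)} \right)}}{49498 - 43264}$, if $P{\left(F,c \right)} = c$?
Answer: $- \frac{6148555}{1159524} \approx -5.3027$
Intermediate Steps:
$n{\left(W,I \right)} = - \frac{5}{62} - \frac{I}{6}$ ($n{\left(W,I \right)} = I \left(- \frac{1}{6}\right) + 5 \left(- \frac{1}{62}\right) = - \frac{I}{6} - \frac{5}{62} = - \frac{5}{62} - \frac{I}{6}$)
$\frac{-33057 + n{\left(-141,P{\left(12,-2 \right)} \right)}}{49498 - 43264} = \frac{-33057 - - \frac{47}{186}}{49498 - 43264} = \frac{-33057 + \left(- \frac{5}{62} + \frac{1}{3}\right)}{49498 - 43264} = \frac{-33057 + \frac{47}{186}}{49498 - 43264} = - \frac{6148555}{186 \cdot 6234} = \left(- \frac{6148555}{186}\right) \frac{1}{6234} = - \frac{6148555}{1159524}$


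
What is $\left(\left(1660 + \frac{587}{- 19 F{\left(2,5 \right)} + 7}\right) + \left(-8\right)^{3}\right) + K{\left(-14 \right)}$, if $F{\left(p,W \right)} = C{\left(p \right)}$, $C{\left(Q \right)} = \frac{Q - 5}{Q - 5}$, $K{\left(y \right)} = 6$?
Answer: $\frac{13261}{12} \approx 1105.1$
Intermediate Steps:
$C{\left(Q \right)} = 1$ ($C{\left(Q \right)} = \frac{-5 + Q}{-5 + Q} = 1$)
$F{\left(p,W \right)} = 1$
$\left(\left(1660 + \frac{587}{- 19 F{\left(2,5 \right)} + 7}\right) + \left(-8\right)^{3}\right) + K{\left(-14 \right)} = \left(\left(1660 + \frac{587}{\left(-19\right) 1 + 7}\right) + \left(-8\right)^{3}\right) + 6 = \left(\left(1660 + \frac{587}{-19 + 7}\right) - 512\right) + 6 = \left(\left(1660 + \frac{587}{-12}\right) - 512\right) + 6 = \left(\left(1660 + 587 \left(- \frac{1}{12}\right)\right) - 512\right) + 6 = \left(\left(1660 - \frac{587}{12}\right) - 512\right) + 6 = \left(\frac{19333}{12} - 512\right) + 6 = \frac{13189}{12} + 6 = \frac{13261}{12}$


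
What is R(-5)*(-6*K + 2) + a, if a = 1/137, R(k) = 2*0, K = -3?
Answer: 1/137 ≈ 0.0072993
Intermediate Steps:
R(k) = 0
a = 1/137 ≈ 0.0072993
R(-5)*(-6*K + 2) + a = 0*(-6*(-3) + 2) + 1/137 = 0*(18 + 2) + 1/137 = 0*20 + 1/137 = 0 + 1/137 = 1/137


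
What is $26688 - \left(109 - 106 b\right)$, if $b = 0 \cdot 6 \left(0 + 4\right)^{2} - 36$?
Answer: $22763$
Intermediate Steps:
$b = -36$ ($b = 0 \cdot 4^{2} - 36 = 0 \cdot 16 - 36 = 0 - 36 = -36$)
$26688 - \left(109 - 106 b\right) = 26688 - \left(109 - -3816\right) = 26688 - \left(109 + 3816\right) = 26688 - 3925 = 22763$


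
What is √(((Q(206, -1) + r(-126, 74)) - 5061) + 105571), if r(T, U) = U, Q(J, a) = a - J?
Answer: 3*√11153 ≈ 316.82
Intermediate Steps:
√(((Q(206, -1) + r(-126, 74)) - 5061) + 105571) = √((((-1 - 1*206) + 74) - 5061) + 105571) = √((((-1 - 206) + 74) - 5061) + 105571) = √(((-207 + 74) - 5061) + 105571) = √((-133 - 5061) + 105571) = √(-5194 + 105571) = √100377 = 3*√11153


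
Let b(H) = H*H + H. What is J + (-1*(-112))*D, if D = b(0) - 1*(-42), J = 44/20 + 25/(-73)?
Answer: 1717638/365 ≈ 4705.9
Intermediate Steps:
b(H) = H + H² (b(H) = H² + H = H + H²)
J = 678/365 (J = 44*(1/20) + 25*(-1/73) = 11/5 - 25/73 = 678/365 ≈ 1.8575)
D = 42 (D = 0*(1 + 0) - 1*(-42) = 0*1 + 42 = 0 + 42 = 42)
J + (-1*(-112))*D = 678/365 - 1*(-112)*42 = 678/365 + 112*42 = 678/365 + 4704 = 1717638/365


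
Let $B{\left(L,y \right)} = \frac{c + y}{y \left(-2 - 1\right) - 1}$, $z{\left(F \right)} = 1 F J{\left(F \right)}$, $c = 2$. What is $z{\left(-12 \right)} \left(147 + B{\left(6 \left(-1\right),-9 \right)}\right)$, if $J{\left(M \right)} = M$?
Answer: $\frac{274680}{13} \approx 21129.0$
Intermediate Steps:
$z{\left(F \right)} = F^{2}$ ($z{\left(F \right)} = 1 F F = F F = F^{2}$)
$B{\left(L,y \right)} = \frac{2 + y}{-1 - 3 y}$ ($B{\left(L,y \right)} = \frac{2 + y}{y \left(-2 - 1\right) - 1} = \frac{2 + y}{y \left(-3\right) - 1} = \frac{2 + y}{- 3 y - 1} = \frac{2 + y}{-1 - 3 y}$)
$z{\left(-12 \right)} \left(147 + B{\left(6 \left(-1\right),-9 \right)}\right) = \left(-12\right)^{2} \left(147 + \frac{-2 - -9}{1 + 3 \left(-9\right)}\right) = 144 \left(147 + \frac{-2 + 9}{1 - 27}\right) = 144 \left(147 + \frac{1}{-26} \cdot 7\right) = 144 \left(147 - \frac{7}{26}\right) = 144 \cdot \frac{3815}{26} = \frac{274680}{13}$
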